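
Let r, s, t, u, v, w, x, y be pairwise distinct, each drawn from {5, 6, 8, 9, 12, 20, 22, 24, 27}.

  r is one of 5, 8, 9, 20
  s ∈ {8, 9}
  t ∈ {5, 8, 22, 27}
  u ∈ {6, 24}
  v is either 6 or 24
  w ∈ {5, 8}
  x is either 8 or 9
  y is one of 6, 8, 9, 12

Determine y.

s and x between them cover only {8, 9} — a naked pair. Remove those values from r, t, w, y.
That leaves w = 5. Remove 5 from r, t.
r's domain is down to {20}, so r = 20.
u and v between them cover only {6, 24} — a naked pair. Remove those values from y.
So y = 12.

12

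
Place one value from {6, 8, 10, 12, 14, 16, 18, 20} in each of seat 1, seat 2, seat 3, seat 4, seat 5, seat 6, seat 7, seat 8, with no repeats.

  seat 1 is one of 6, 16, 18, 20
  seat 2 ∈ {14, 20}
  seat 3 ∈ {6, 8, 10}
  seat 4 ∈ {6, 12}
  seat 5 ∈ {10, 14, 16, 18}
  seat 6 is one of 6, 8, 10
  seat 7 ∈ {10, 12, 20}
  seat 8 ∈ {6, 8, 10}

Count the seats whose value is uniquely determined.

3

seat 3, seat 6, seat 8 between them cover only {6, 8, 10} — a naked triple. Remove those values from seat 1, seat 4, seat 5, seat 7.
seat 4 has just one choice, so seat 4 = 12. Remove 12 from seat 7.
That leaves seat 7 = 20. Eliminate 20 elsewhere: seat 1, seat 2.
seat 2 must be 14 (only option left). Remove 14 from seat 5.
Determined: seat 2=14, seat 4=12, seat 7=20. The other seats each still have more than one consistent value. That makes 3.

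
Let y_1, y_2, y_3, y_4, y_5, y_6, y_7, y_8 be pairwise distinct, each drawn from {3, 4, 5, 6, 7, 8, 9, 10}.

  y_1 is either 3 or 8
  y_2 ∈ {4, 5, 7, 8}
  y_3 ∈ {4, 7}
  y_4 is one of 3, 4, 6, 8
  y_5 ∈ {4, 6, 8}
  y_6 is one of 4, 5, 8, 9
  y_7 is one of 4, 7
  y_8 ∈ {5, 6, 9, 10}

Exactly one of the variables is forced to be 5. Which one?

Among the 8 variables, 10 fits only y_8 (and all 8 values in {3, 4, 5, 6, 7, 8, 9, 10} must be used), so y_8 = 10.
Among the 7 still-open variables, 9 fits only y_6 (and all 7 values in {3, 4, 5, 6, 7, 8, 9} must be used), so y_6 = 9.
The 6 still-open variables together cover exactly {3, 4, 5, 6, 7, 8} — 6 values for 6 variables — and 5 appears only in y_2's list, so y_2 = 5.

y_2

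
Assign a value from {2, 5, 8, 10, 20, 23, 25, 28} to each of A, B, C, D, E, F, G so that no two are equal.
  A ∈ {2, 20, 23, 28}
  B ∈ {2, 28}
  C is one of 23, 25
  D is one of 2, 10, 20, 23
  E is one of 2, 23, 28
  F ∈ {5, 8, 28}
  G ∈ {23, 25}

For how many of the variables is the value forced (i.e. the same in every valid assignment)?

C and G between them cover only {23, 25} — a naked pair. Remove those values from A, D, E.
B and E between them cover only {2, 28} — a naked pair. Remove those values from A, D, F.
A's domain is down to {20}, so A = 20. So D can't be 20.
D has just one choice, so D = 10.
Determined: A=20, D=10. The other variables each still have more than one consistent value. That makes 2.

2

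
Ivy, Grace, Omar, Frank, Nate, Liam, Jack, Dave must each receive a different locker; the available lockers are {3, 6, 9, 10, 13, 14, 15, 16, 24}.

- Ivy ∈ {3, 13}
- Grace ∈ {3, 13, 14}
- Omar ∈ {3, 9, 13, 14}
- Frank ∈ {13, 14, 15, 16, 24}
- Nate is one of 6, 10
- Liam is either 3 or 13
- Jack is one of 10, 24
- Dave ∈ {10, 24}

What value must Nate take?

6

The 2 variables Ivy and Liam are confined to {3, 13}, which locks those values in; drop them from Grace, Omar, Frank.
Grace must be 14 (only option left). Eliminate 14 elsewhere: Omar, Frank.
Omar has just one choice, so Omar = 9.
Jack and Dave between them cover only {10, 24} — a naked pair. Remove those values from Frank, Nate.
So Nate = 6.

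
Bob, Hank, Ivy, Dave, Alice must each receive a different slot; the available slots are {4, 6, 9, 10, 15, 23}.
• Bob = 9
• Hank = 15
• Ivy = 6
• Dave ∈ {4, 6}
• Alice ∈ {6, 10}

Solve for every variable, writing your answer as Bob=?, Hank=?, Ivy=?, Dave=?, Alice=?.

Bob=9, Hank=15, Ivy=6, Dave=4, Alice=10

Bob's domain is down to {9}, so Bob = 9.
Hank has just one choice, so Hank = 15.
Ivy's domain is down to {6}, so Ivy = 6. Eliminate 6 elsewhere: Dave, Alice.
Dave has just one choice, so Dave = 4.
Alice must be 10 (only option left).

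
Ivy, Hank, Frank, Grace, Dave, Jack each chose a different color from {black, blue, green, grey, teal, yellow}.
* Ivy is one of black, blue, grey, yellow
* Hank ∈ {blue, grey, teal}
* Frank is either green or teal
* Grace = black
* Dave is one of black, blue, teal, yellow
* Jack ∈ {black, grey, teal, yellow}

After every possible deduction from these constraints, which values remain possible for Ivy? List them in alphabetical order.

Grace has just one choice, so Grace = black. So Ivy, Dave, Jack can't be black.
The 5 still-open variables draw from only 5 values {blue, green, grey, teal, yellow}, so each is used; only Frank can be green, hence Frank = green.
No further eliminations apply; Ivy can still be any of blue, grey, yellow.

blue, grey, yellow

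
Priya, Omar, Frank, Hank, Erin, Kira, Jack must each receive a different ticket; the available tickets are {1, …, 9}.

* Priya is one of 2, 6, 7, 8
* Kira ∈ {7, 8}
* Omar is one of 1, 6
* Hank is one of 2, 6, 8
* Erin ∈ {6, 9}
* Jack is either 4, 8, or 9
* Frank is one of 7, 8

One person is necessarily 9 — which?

Erin

The 7 variables draw from only 7 values {1, 2, 4, 6, 7, 8, 9}, so each is used; only Omar can be 1, hence Omar = 1.
Among the 6 still-open variables, 4 fits only Jack (and all 6 values in {2, 4, 6, 7, 8, 9} must be used), so Jack = 4.
Among the 5 still-open variables, 9 fits only Erin (and all 5 values in {2, 6, 7, 8, 9} must be used), so Erin = 9.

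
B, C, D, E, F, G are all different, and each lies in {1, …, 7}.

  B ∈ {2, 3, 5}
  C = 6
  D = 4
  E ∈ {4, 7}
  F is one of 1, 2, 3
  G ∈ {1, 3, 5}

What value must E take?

7

C's domain is down to {6}, so C = 6.
D must be 4 (only option left). Eliminate 4 elsewhere: E.
So E = 7.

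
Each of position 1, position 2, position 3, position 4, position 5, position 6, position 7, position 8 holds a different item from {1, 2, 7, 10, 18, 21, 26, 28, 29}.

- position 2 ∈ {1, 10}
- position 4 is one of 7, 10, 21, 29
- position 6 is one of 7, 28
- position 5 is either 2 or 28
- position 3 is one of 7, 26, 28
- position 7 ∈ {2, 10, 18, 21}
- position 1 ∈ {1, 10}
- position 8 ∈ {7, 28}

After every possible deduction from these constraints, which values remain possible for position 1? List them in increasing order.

1, 10

position 1 and position 2 between them cover only {1, 10} — a naked pair. Remove those values from position 4, position 7.
The 2 variables position 6 and position 8 are confined to {7, 28}, which locks those values in; drop them from position 3, position 4, position 5.
position 3 has just one choice, so position 3 = 26.
position 5 must be 2 (only option left). Eliminate 2 elsewhere: position 7.
No further eliminations apply; position 1 can still be any of 1, 10.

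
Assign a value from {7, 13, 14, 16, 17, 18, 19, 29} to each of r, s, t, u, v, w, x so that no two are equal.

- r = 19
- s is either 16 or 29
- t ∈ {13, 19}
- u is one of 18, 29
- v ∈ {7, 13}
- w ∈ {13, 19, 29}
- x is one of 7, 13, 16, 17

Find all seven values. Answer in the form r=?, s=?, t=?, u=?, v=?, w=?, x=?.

r=19, s=16, t=13, u=18, v=7, w=29, x=17

r's domain is down to {19}, so r = 19. So t, w can't be 19.
t's domain is down to {13}, so t = 13. Strike 13 from v, w, x.
v must be 7 (only option left). So x can't be 7.
w's domain is down to {29}, so w = 29. Remove 29 from s, u.
s must be 16 (only option left). So x can't be 16.
u has just one choice, so u = 18.
x must be 17 (only option left).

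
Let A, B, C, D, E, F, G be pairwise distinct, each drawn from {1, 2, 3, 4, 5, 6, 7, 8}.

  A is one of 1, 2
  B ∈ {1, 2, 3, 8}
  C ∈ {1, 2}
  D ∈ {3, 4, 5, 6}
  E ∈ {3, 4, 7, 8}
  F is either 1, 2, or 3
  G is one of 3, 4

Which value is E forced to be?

A and C share exactly the 2 values {1, 2}; by pigeonhole those values go to them, so strike 1, 2 from B, F.
F's domain is down to {3}, so F = 3. Strike 3 from B, D, E, G.
G has just one choice, so G = 4. So D, E can't be 4.
B's domain is down to {8}, so B = 8. Eliminate 8 elsewhere: E.
So E = 7.

7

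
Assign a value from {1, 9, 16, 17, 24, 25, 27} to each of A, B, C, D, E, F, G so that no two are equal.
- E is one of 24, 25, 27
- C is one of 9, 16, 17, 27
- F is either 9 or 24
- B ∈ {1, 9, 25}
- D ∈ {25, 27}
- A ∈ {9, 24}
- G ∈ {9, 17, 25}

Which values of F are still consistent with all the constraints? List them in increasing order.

The 7 variables draw from only 7 values {1, 9, 16, 17, 24, 25, 27}, so each is used; only B can be 1, hence B = 1.
Among the 6 still-open variables, 16 fits only C (and all 6 values in {9, 16, 17, 24, 25, 27} must be used), so C = 16.
The 5 still-open variables together cover exactly {9, 17, 24, 25, 27} — 5 values for 5 variables — and 17 appears only in G's list, so G = 17.
A and F between them cover only {9, 24} — a naked pair. Remove those values from E.
No further eliminations apply; F can still be any of 9, 24.

9, 24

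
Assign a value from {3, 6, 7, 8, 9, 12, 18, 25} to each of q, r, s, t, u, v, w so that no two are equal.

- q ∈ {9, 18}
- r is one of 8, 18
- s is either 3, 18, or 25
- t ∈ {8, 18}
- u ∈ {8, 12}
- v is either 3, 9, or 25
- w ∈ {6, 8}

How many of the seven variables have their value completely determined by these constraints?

3

The 7 variables together cover exactly {3, 6, 8, 9, 12, 18, 25} — 7 values for 7 variables — and 6 appears only in w's list, so w = 6.
The 6 still-open variables together cover exactly {3, 8, 9, 12, 18, 25} — 6 values for 6 variables — and 12 appears only in u's list, so u = 12.
The 2 variables r and t are confined to {8, 18}, which locks those values in; drop them from q, s.
That leaves q = 9. Remove 9 from v.
Determined: q=9, u=12, w=6. The other variables each still have more than one consistent value. That makes 3.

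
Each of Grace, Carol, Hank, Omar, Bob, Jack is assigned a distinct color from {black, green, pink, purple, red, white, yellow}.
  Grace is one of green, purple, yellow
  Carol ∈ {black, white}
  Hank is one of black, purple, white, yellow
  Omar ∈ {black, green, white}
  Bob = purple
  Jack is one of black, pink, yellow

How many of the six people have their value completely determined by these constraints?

2

Bob has just one choice, so Bob = purple. Remove purple from Grace, Hank.
Among the 5 still-open variables, pink fits only Jack (and all 5 values in {black, green, pink, white, yellow} must be used), so Jack = pink.
Determined: Bob=purple, Jack=pink. The other people each still have more than one consistent value. That makes 2.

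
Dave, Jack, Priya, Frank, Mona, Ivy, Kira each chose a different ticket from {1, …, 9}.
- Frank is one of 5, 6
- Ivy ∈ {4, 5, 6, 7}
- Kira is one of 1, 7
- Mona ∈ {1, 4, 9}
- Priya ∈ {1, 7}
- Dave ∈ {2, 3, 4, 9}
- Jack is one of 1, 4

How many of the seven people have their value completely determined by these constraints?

The 2 variables Priya and Kira are confined to {1, 7}, which locks those values in; drop them from Jack, Mona, Ivy.
Jack must be 4 (only option left). Remove 4 from Dave, Mona, Ivy.
Mona's domain is down to {9}, so Mona = 9. Strike 9 from Dave.
Determined: Jack=4, Mona=9. The other people each still have more than one consistent value. That makes 2.

2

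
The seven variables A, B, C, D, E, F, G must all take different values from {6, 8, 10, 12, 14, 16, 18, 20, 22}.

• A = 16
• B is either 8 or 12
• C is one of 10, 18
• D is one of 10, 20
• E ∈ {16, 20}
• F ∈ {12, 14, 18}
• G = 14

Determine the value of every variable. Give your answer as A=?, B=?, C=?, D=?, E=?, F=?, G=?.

A's domain is down to {16}, so A = 16. Eliminate 16 elsewhere: E.
E must be 20 (only option left). Remove 20 from D.
G has just one choice, so G = 14. Remove 14 from F.
D's domain is down to {10}, so D = 10. Remove 10 from C.
C has just one choice, so C = 18. So F can't be 18.
F has just one choice, so F = 12. Strike 12 from B.
That leaves B = 8.

A=16, B=8, C=18, D=10, E=20, F=12, G=14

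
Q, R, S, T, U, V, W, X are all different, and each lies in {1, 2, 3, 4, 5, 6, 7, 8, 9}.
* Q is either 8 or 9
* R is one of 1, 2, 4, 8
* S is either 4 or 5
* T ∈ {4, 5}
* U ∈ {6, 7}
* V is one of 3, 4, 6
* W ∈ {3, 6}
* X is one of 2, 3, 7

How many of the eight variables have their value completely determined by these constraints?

The 2 variables S and T are confined to {4, 5}, which locks those values in; drop them from R, V.
V and W between them cover only {3, 6} — a naked pair. Remove those values from U, X.
U has just one choice, so U = 7. Eliminate 7 elsewhere: X.
X has just one choice, so X = 2. Remove 2 from R.
Determined: U=7, X=2. The other variables each still have more than one consistent value. That makes 2.

2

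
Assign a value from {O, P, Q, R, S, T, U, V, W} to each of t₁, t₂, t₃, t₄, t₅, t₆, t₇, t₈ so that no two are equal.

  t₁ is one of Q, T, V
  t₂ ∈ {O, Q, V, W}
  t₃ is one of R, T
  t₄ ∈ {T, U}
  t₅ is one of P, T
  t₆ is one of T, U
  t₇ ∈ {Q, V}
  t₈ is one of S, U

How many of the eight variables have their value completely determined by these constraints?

The 2 variables t₄ and t₆ are confined to {T, U}, which locks those values in; drop them from t₁, t₃, t₅, t₈.
t₃'s domain is down to {R}, so t₃ = R.
t₅ has just one choice, so t₅ = P.
That leaves t₈ = S.
t₁ and t₇ share exactly the 2 values {Q, V}; by pigeonhole those values go to them, so strike Q, V from t₂.
Determined: t₃=R, t₅=P, t₈=S. The other variables each still have more than one consistent value. That makes 3.

3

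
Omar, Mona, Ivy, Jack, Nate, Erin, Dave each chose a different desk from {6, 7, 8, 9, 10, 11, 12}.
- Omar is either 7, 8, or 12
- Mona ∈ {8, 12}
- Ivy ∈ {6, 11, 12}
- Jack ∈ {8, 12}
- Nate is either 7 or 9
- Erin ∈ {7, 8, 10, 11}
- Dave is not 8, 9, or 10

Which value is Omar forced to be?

The 7 variables together cover exactly {6, 7, 8, 9, 10, 11, 12} — 7 values for 7 variables — and 9 appears only in Nate's list, so Nate = 9.
The 6 still-open variables together cover exactly {6, 7, 8, 10, 11, 12} — 6 values for 6 variables — and 10 appears only in Erin's list, so Erin = 10.
Mona and Jack share exactly the 2 values {8, 12}; by pigeonhole those values go to them, so strike 8, 12 from Omar, Ivy, Dave.
So Omar = 7.

7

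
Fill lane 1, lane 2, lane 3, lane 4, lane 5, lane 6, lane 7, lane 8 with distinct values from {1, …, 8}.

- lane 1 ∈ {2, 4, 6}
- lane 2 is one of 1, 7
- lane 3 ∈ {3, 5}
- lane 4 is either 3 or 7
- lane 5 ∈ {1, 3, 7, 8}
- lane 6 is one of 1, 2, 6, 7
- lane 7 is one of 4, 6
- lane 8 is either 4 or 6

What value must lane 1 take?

2

The 8 variables draw from only 8 values {1, 2, 3, 4, 5, 6, 7, 8}, so each is used; only lane 3 can be 5, hence lane 3 = 5.
The 7 still-open variables together cover exactly {1, 2, 3, 4, 6, 7, 8} — 7 values for 7 variables — and 8 appears only in lane 5's list, so lane 5 = 8.
Among the 6 still-open variables, 3 fits only lane 4 (and all 6 values in {1, 2, 3, 4, 6, 7} must be used), so lane 4 = 3.
The 2 variables lane 7 and lane 8 are confined to {4, 6}, which locks those values in; drop them from lane 1, lane 6.
So lane 1 = 2.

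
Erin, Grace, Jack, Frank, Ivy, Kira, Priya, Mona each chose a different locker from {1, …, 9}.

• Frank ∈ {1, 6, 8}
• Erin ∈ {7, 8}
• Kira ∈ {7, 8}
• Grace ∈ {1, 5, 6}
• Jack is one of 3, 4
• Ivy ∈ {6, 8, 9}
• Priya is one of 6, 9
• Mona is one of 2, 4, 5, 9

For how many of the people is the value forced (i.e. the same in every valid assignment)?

Erin and Kira share exactly the 2 values {7, 8}; by pigeonhole those values go to them, so strike 7, 8 from Frank, Ivy.
Ivy and Priya between them cover only {6, 9} — a naked pair. Remove those values from Grace, Frank, Mona.
Frank must be 1 (only option left). Remove 1 from Grace.
Grace's domain is down to {5}, so Grace = 5. Strike 5 from Mona.
Determined: Grace=5, Frank=1. The other people each still have more than one consistent value. That makes 2.

2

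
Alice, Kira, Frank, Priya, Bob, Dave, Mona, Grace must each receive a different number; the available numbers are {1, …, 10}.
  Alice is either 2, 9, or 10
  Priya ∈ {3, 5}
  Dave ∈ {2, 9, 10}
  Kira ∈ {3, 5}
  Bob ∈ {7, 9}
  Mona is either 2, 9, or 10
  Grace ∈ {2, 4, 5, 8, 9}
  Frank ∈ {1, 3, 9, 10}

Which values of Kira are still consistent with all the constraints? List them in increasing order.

3, 5

Kira and Priya share exactly the 2 values {3, 5}; by pigeonhole those values go to them, so strike 3, 5 from Frank, Grace.
Alice, Dave, Mona between them cover only {2, 9, 10} — a naked triple. Remove those values from Frank, Bob, Grace.
Frank must be 1 (only option left).
That leaves Bob = 7.
No further eliminations apply; Kira can still be any of 3, 5.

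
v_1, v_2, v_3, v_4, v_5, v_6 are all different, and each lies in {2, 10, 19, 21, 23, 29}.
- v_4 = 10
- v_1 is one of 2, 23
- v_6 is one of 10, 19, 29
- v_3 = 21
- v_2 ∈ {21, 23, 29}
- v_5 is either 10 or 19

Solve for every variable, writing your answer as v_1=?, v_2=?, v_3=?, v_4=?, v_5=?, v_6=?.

v_1=2, v_2=23, v_3=21, v_4=10, v_5=19, v_6=29

v_3 has just one choice, so v_3 = 21. Remove 21 from v_2.
v_4 has just one choice, so v_4 = 10. Eliminate 10 elsewhere: v_5, v_6.
v_5 has just one choice, so v_5 = 19. Remove 19 from v_6.
v_6 has just one choice, so v_6 = 29. So v_2 can't be 29.
v_2 has just one choice, so v_2 = 23. Strike 23 from v_1.
v_1's domain is down to {2}, so v_1 = 2.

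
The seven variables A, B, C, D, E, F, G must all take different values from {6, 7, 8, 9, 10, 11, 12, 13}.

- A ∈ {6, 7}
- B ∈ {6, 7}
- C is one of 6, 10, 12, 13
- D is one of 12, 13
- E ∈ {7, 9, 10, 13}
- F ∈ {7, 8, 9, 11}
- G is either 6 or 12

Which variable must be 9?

E

A and B between them cover only {6, 7} — a naked pair. Remove those values from C, E, F, G.
G's domain is down to {12}, so G = 12. Strike 12 from C, D.
D's domain is down to {13}, so D = 13. So C, E can't be 13.
C must be 10 (only option left). So E can't be 10.
So 9 goes to E.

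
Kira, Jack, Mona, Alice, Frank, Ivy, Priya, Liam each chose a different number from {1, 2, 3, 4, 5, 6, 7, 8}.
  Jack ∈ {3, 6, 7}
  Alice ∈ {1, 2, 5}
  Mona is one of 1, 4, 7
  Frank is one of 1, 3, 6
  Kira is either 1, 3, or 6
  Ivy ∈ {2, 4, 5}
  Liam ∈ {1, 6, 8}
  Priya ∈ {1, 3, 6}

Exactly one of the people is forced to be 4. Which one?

Mona

Among the 8 variables, 8 fits only Liam (and all 8 values in {1, 2, 3, 4, 5, 6, 7, 8} must be used), so Liam = 8.
Kira, Frank, Priya between them cover only {1, 3, 6} — a naked triple. Remove those values from Jack, Mona, Alice.
Jack must be 7 (only option left). Strike 7 from Mona.
So 4 goes to Mona.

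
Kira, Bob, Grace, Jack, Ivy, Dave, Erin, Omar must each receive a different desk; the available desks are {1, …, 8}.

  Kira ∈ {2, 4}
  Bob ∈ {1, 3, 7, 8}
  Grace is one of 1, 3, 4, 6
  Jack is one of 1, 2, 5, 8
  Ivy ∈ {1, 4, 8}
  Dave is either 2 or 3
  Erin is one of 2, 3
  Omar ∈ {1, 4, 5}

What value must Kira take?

Among the 8 variables, 6 fits only Grace (and all 8 values in {1, 2, 3, 4, 5, 6, 7, 8} must be used), so Grace = 6.
Among the 7 still-open variables, 7 fits only Bob (and all 7 values in {1, 2, 3, 4, 5, 7, 8} must be used), so Bob = 7.
Dave and Erin between them cover only {2, 3} — a naked pair. Remove those values from Kira, Jack.
So Kira = 4.

4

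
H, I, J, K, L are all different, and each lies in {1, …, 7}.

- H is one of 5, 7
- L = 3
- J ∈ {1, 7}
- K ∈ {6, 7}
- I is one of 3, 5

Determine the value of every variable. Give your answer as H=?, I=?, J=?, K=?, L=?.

L has just one choice, so L = 3. Strike 3 from I.
I has just one choice, so I = 5. So H can't be 5.
H has just one choice, so H = 7. Strike 7 from J, K.
J must be 1 (only option left).
K's domain is down to {6}, so K = 6.

H=7, I=5, J=1, K=6, L=3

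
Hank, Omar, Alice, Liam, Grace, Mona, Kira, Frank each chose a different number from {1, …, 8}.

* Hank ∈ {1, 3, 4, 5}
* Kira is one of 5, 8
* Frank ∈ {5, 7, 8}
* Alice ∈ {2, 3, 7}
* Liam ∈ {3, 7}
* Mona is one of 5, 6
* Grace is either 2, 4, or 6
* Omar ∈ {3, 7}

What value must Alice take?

2

The 8 variables draw from only 8 values {1, 2, 3, 4, 5, 6, 7, 8}, so each is used; only Hank can be 1, hence Hank = 1.
Among the 7 still-open variables, 4 fits only Grace (and all 7 values in {2, 3, 4, 5, 6, 7, 8} must be used), so Grace = 4.
The 6 still-open variables together cover exactly {2, 3, 5, 6, 7, 8} — 6 values for 6 variables — and 2 appears only in Alice's list, so Alice = 2.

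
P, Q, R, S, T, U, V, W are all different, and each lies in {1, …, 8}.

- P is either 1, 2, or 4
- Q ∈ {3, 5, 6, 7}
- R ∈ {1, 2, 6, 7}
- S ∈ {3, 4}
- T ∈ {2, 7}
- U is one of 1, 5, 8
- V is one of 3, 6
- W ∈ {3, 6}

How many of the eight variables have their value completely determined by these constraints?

3

Among the 8 variables, 8 fits only U (and all 8 values in {1, 2, 3, 4, 5, 6, 7, 8} must be used), so U = 8.
The 7 still-open variables draw from only 7 values {1, 2, 3, 4, 5, 6, 7}, so each is used; only Q can be 5, hence Q = 5.
V and W share exactly the 2 values {3, 6}; by pigeonhole those values go to them, so strike 3, 6 from R, S.
S has just one choice, so S = 4. Remove 4 from P.
Determined: Q=5, S=4, U=8. The other variables each still have more than one consistent value. That makes 3.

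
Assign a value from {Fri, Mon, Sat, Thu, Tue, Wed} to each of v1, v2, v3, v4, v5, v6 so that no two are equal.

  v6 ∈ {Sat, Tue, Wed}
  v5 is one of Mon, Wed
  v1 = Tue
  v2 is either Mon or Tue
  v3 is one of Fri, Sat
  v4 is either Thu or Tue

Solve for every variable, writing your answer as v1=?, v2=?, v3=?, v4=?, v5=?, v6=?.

v1 must be Tue (only option left). So v2, v4, v6 can't be Tue.
That leaves v2 = Mon. Remove Mon from v5.
v4's domain is down to {Thu}, so v4 = Thu.
That leaves v5 = Wed. Remove Wed from v6.
v6 has just one choice, so v6 = Sat. Strike Sat from v3.
v3 has just one choice, so v3 = Fri.

v1=Tue, v2=Mon, v3=Fri, v4=Thu, v5=Wed, v6=Sat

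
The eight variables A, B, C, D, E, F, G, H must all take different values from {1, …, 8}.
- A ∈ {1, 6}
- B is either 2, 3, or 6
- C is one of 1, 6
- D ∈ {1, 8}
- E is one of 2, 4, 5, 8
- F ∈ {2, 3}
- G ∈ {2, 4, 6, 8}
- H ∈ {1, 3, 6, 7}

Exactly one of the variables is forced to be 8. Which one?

D

The 8 variables draw from only 8 values {1, 2, 3, 4, 5, 6, 7, 8}, so each is used; only E can be 5, hence E = 5.
Among the 7 still-open variables, 4 fits only G (and all 7 values in {1, 2, 3, 4, 6, 7, 8} must be used), so G = 4.
Among the 6 still-open variables, 7 fits only H (and all 6 values in {1, 2, 3, 6, 7, 8} must be used), so H = 7.
The 5 still-open variables together cover exactly {1, 2, 3, 6, 8} — 5 values for 5 variables — and 8 appears only in D's list, so D = 8.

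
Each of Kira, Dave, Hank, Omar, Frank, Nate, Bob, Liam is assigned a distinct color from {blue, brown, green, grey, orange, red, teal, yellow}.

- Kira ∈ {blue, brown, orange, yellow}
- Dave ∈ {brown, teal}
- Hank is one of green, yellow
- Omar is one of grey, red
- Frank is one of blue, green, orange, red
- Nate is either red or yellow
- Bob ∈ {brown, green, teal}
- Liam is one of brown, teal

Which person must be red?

Nate

The 8 variables draw from only 8 values {blue, brown, green, grey, orange, red, teal, yellow}, so each is used; only Omar can be grey, hence Omar = grey.
The 2 variables Dave and Liam are confined to {brown, teal}, which locks those values in; drop them from Kira, Bob.
Bob must be green (only option left). Remove green from Hank, Frank.
Hank has just one choice, so Hank = yellow. Eliminate yellow elsewhere: Kira, Nate.
So red goes to Nate.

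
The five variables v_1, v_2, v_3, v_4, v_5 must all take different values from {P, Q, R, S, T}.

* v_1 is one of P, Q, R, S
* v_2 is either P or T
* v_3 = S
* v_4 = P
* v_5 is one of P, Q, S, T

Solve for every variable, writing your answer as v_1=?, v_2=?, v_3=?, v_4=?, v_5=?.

v_3 has just one choice, so v_3 = S. Strike S from v_1, v_5.
v_4's domain is down to {P}, so v_4 = P. Eliminate P elsewhere: v_1, v_2, v_5.
v_2 has just one choice, so v_2 = T. Eliminate T elsewhere: v_5.
That leaves v_5 = Q. So v_1 can't be Q.
That leaves v_1 = R.

v_1=R, v_2=T, v_3=S, v_4=P, v_5=Q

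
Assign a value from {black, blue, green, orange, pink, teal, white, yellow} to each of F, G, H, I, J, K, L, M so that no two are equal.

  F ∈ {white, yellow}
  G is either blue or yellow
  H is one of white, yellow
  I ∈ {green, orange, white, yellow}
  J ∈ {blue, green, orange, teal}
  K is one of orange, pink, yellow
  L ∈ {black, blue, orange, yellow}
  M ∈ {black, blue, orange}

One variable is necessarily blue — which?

Among the 8 variables, pink fits only K (and all 8 values in {black, blue, green, orange, pink, teal, white, yellow} must be used), so K = pink.
Among the 7 still-open variables, teal fits only J (and all 7 values in {black, blue, green, orange, teal, white, yellow} must be used), so J = teal.
The 6 still-open variables draw from only 6 values {black, blue, green, orange, white, yellow}, so each is used; only I can be green, hence I = green.
F and H share exactly the 2 values {white, yellow}; by pigeonhole those values go to them, so strike white, yellow from G, L.
So blue goes to G.

G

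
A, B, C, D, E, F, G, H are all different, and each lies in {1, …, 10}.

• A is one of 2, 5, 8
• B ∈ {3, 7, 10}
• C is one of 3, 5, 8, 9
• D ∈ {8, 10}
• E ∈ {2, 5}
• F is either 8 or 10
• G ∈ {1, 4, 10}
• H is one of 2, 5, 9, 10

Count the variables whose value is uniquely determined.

3

The 2 variables D and F are confined to {8, 10}, which locks those values in; drop them from A, B, C, G, H.
A and E share exactly the 2 values {2, 5}; by pigeonhole those values go to them, so strike 2, 5 from C, H.
That leaves H = 9. Strike 9 from C.
That leaves C = 3. Strike 3 from B.
B must be 7 (only option left).
Determined: B=7, C=3, H=9. The other variables each still have more than one consistent value. That makes 3.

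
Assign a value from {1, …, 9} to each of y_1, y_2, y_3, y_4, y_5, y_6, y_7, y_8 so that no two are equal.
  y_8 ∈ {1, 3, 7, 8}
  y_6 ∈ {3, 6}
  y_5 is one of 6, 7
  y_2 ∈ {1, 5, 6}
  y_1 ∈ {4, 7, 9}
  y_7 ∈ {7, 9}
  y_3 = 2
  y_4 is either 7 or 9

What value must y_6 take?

y_3's domain is down to {2}, so y_3 = 2.
y_4 and y_7 between them cover only {7, 9} — a naked pair. Remove those values from y_1, y_5, y_8.
y_1's domain is down to {4}, so y_1 = 4.
y_5 must be 6 (only option left). Strike 6 from y_2, y_6.
So y_6 = 3.

3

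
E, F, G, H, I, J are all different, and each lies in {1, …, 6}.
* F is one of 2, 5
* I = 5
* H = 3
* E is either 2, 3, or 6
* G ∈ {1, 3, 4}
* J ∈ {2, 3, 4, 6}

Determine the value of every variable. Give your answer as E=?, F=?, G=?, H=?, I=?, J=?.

H has just one choice, so H = 3. Remove 3 from E, G, J.
That leaves I = 5. So F can't be 5.
F has just one choice, so F = 2. Eliminate 2 elsewhere: E, J.
E must be 6 (only option left). So J can't be 6.
J has just one choice, so J = 4. Strike 4 from G.
G has just one choice, so G = 1.

E=6, F=2, G=1, H=3, I=5, J=4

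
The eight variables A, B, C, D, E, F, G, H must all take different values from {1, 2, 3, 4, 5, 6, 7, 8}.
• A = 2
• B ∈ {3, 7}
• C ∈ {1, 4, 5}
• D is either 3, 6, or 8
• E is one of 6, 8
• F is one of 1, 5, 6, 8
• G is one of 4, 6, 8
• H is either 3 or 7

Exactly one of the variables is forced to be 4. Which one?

G

A has just one choice, so A = 2.
B and H between them cover only {3, 7} — a naked pair. Remove those values from D.
The 2 variables D and E are confined to {6, 8}, which locks those values in; drop them from F, G.
So 4 goes to G.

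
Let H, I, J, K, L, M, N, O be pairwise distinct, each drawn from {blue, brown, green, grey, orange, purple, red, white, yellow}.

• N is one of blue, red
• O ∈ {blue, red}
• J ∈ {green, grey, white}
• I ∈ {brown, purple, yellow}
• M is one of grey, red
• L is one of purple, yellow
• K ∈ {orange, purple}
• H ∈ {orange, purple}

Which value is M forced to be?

grey

The 2 variables H and K are confined to {orange, purple}, which locks those values in; drop them from I, L.
L must be yellow (only option left). Strike yellow from I.
I must be brown (only option left).
The 2 variables N and O are confined to {blue, red}, which locks those values in; drop them from M.
So M = grey.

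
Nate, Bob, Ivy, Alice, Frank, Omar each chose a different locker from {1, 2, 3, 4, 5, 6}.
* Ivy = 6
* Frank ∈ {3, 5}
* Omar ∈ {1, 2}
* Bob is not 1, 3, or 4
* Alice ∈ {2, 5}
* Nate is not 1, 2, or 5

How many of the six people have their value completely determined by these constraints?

Ivy's domain is down to {6}, so Ivy = 6. So Nate, Bob can't be 6.
Among the 5 still-open variables, 1 fits only Omar (and all 5 values in {1, 2, 3, 4, 5} must be used), so Omar = 1.
Among the 4 still-open variables, 4 fits only Nate (and all 4 values in {2, 3, 4, 5} must be used), so Nate = 4.
The 3 still-open variables together cover exactly {2, 3, 5} — 3 values for 3 variables — and 3 appears only in Frank's list, so Frank = 3.
Determined: Nate=4, Ivy=6, Frank=3, Omar=1. The other people each still have more than one consistent value. That makes 4.

4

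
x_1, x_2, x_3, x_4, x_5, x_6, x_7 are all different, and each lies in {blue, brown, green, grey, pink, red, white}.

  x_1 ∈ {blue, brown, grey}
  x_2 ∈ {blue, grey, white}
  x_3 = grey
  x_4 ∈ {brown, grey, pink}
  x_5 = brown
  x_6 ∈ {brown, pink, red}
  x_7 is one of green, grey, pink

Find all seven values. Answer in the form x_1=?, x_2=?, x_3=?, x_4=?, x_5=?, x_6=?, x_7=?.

x_1=blue, x_2=white, x_3=grey, x_4=pink, x_5=brown, x_6=red, x_7=green

x_3 has just one choice, so x_3 = grey. Eliminate grey elsewhere: x_1, x_2, x_4, x_7.
x_5 must be brown (only option left). So x_1, x_4, x_6 can't be brown.
x_1 must be blue (only option left). Strike blue from x_2.
x_2 must be white (only option left).
x_4 has just one choice, so x_4 = pink. Remove pink from x_6, x_7.
That leaves x_6 = red.
x_7 has just one choice, so x_7 = green.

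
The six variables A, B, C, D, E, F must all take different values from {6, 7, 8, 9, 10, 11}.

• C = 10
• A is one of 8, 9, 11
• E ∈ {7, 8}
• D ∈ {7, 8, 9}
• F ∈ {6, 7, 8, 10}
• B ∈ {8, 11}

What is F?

6

C's domain is down to {10}, so C = 10. Remove 10 from F.
The 5 still-open variables draw from only 5 values {6, 7, 8, 9, 11}, so each is used; only F can be 6, hence F = 6.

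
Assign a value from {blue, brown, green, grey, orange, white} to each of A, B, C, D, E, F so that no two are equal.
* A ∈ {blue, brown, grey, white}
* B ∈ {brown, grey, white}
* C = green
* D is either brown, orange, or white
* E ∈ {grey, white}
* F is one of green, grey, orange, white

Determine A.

C's domain is down to {green}, so C = green. Strike green from F.
Among the 5 still-open variables, blue fits only A (and all 5 values in {blue, brown, grey, orange, white} must be used), so A = blue.

blue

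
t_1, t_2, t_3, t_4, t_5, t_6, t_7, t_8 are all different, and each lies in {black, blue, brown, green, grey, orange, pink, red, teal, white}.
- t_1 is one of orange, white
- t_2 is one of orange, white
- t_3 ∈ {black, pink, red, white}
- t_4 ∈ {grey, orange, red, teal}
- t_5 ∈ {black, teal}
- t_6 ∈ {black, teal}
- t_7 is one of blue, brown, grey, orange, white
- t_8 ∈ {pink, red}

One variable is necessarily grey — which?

t_1 and t_2 share exactly the 2 values {orange, white}; by pigeonhole those values go to them, so strike orange, white from t_3, t_4, t_7.
The 2 variables t_5 and t_6 are confined to {black, teal}, which locks those values in; drop them from t_3, t_4.
t_3 and t_8 share exactly the 2 values {pink, red}; by pigeonhole those values go to them, so strike pink, red from t_4.
So grey goes to t_4.

t_4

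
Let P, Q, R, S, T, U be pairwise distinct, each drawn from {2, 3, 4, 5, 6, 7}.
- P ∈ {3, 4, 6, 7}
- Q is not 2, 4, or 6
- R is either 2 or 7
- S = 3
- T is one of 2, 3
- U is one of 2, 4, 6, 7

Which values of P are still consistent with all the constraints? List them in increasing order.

4, 6

S's domain is down to {3}, so S = 3. So P, Q, T can't be 3.
T must be 2 (only option left). Strike 2 from R, U.
R's domain is down to {7}, so R = 7. Remove 7 from P, Q, U.
Q has just one choice, so Q = 5.
No further eliminations apply; P can still be any of 4, 6.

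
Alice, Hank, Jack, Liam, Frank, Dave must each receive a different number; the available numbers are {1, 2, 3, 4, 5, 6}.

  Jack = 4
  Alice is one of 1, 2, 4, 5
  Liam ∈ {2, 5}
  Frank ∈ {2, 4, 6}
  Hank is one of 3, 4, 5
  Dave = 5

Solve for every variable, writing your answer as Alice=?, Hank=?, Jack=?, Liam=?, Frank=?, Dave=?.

Alice=1, Hank=3, Jack=4, Liam=2, Frank=6, Dave=5

Jack has just one choice, so Jack = 4. Eliminate 4 elsewhere: Alice, Hank, Frank.
That leaves Dave = 5. So Alice, Hank, Liam can't be 5.
Hank must be 3 (only option left).
Liam must be 2 (only option left). So Alice, Frank can't be 2.
That leaves Frank = 6.
That leaves Alice = 1.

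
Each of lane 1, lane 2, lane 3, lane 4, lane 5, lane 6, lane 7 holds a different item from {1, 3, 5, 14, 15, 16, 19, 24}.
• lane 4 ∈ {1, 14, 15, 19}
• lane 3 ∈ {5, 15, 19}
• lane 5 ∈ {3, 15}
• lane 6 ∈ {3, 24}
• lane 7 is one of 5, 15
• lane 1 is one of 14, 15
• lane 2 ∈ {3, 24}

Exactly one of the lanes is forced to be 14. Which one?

lane 1

Among the 7 variables, 1 fits only lane 4 (and all 7 values in {1, 3, 5, 14, 15, 19, 24} must be used), so lane 4 = 1.
The 6 still-open variables draw from only 6 values {3, 5, 14, 15, 19, 24}, so each is used; only lane 1 can be 14, hence lane 1 = 14.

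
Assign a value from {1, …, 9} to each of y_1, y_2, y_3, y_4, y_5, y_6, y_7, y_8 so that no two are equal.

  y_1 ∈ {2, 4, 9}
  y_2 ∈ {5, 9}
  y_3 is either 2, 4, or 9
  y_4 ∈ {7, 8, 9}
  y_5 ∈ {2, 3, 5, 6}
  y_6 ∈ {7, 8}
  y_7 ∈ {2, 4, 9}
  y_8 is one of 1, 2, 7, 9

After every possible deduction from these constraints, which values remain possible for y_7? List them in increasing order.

y_1, y_3, y_7 between them cover only {2, 4, 9} — a naked triple. Remove those values from y_2, y_4, y_5, y_8.
y_2 has just one choice, so y_2 = 5. So y_5 can't be 5.
y_4 and y_6 share exactly the 2 values {7, 8}; by pigeonhole those values go to them, so strike 7, 8 from y_8.
y_8's domain is down to {1}, so y_8 = 1.
No further eliminations apply; y_7 can still be any of 2, 4, 9.

2, 4, 9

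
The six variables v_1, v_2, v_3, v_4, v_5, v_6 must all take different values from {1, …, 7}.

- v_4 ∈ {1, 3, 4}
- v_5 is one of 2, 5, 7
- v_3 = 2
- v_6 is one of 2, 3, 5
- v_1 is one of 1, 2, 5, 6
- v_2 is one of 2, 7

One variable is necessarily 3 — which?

v_6

v_3's domain is down to {2}, so v_3 = 2. Remove 2 from v_1, v_2, v_5, v_6.
v_2 has just one choice, so v_2 = 7. Eliminate 7 elsewhere: v_5.
v_5 has just one choice, so v_5 = 5. Remove 5 from v_1, v_6.
So 3 goes to v_6.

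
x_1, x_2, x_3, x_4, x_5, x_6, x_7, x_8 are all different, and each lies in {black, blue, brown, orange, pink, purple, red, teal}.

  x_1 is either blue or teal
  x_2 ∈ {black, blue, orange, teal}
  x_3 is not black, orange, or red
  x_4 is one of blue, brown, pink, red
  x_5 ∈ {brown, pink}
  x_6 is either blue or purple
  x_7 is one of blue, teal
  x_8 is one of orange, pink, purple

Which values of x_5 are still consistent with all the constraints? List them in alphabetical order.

brown, pink

The 8 variables together cover exactly {black, blue, brown, orange, pink, purple, red, teal} — 8 values for 8 variables — and black appears only in x_2's list, so x_2 = black.
Among the 7 still-open variables, orange fits only x_8 (and all 7 values in {blue, brown, orange, pink, purple, red, teal} must be used), so x_8 = orange.
The 6 still-open variables together cover exactly {blue, brown, pink, purple, red, teal} — 6 values for 6 variables — and red appears only in x_4's list, so x_4 = red.
The 2 variables x_1 and x_7 are confined to {blue, teal}, which locks those values in; drop them from x_3, x_6.
x_6 must be purple (only option left). So x_3 can't be purple.
No further eliminations apply; x_5 can still be any of brown, pink.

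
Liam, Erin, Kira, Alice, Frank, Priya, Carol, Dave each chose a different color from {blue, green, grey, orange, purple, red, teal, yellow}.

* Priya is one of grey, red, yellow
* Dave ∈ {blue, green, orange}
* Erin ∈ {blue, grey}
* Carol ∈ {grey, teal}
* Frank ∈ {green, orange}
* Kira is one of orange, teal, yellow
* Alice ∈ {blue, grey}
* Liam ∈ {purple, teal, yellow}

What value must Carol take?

The 8 variables together cover exactly {blue, green, grey, orange, purple, red, teal, yellow} — 8 values for 8 variables — and purple appears only in Liam's list, so Liam = purple.
The 7 still-open variables together cover exactly {blue, green, grey, orange, red, teal, yellow} — 7 values for 7 variables — and red appears only in Priya's list, so Priya = red.
The 6 still-open variables draw from only 6 values {blue, green, grey, orange, teal, yellow}, so each is used; only Kira can be yellow, hence Kira = yellow.
The 5 still-open variables draw from only 5 values {blue, green, grey, orange, teal}, so each is used; only Carol can be teal, hence Carol = teal.

teal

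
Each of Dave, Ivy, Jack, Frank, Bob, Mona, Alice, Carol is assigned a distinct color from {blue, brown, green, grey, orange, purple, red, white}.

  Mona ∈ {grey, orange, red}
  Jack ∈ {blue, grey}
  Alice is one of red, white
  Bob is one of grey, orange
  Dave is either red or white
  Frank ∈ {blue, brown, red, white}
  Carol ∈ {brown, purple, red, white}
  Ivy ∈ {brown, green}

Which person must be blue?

The 8 variables draw from only 8 values {blue, brown, green, grey, orange, purple, red, white}, so each is used; only Ivy can be green, hence Ivy = green.
Among the 7 still-open variables, purple fits only Carol (and all 7 values in {blue, brown, grey, orange, purple, red, white} must be used), so Carol = purple.
The 6 still-open variables draw from only 6 values {blue, brown, grey, orange, red, white}, so each is used; only Frank can be brown, hence Frank = brown.
The 5 still-open variables together cover exactly {blue, grey, orange, red, white} — 5 values for 5 variables — and blue appears only in Jack's list, so Jack = blue.

Jack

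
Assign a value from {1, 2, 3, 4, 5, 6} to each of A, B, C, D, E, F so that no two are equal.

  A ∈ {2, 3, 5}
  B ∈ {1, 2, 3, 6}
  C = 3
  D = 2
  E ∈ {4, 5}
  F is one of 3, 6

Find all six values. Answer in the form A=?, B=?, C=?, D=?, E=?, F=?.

A=5, B=1, C=3, D=2, E=4, F=6

C has just one choice, so C = 3. Eliminate 3 elsewhere: A, B, F.
D's domain is down to {2}, so D = 2. Remove 2 from A, B.
F must be 6 (only option left). So B can't be 6.
That leaves A = 5. So E can't be 5.
B's domain is down to {1}, so B = 1.
That leaves E = 4.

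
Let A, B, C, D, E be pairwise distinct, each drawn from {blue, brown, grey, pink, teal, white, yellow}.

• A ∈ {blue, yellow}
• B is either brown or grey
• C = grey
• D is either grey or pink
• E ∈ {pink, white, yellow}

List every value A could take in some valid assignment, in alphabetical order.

blue, yellow

C's domain is down to {grey}, so C = grey. Eliminate grey elsewhere: B, D.
D's domain is down to {pink}, so D = pink. Eliminate pink elsewhere: E.
B has just one choice, so B = brown.
No further eliminations apply; A can still be any of blue, yellow.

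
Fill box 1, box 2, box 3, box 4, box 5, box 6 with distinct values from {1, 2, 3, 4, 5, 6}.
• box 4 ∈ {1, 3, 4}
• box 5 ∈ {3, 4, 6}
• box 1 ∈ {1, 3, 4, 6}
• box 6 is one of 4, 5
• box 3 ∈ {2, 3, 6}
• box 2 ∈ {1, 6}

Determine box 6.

The 6 variables draw from only 6 values {1, 2, 3, 4, 5, 6}, so each is used; only box 3 can be 2, hence box 3 = 2.
The 5 still-open variables draw from only 5 values {1, 3, 4, 5, 6}, so each is used; only box 6 can be 5, hence box 6 = 5.

5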